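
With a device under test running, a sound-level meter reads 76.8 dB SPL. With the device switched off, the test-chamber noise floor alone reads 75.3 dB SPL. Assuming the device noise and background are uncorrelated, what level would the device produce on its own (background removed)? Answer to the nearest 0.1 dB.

71.5 dB SPL

Remove the background by subtracting linear intensities:
L_src = 10·log₁₀(10^(76.8/10) − 10^(75.3/10)) = 10·log₁₀(13980000) = 71.5 dB SPL.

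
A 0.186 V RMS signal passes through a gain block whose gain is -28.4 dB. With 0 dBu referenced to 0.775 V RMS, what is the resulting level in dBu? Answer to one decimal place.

Input level: 20·log₁₀(0.186/0.775) = -12.40 dBu.
Output: -12.40 − 28.4 = -40.8 dBu.

-40.8 dBu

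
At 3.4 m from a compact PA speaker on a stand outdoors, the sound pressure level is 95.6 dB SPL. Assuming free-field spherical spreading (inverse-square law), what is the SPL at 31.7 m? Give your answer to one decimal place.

76.2 dB SPL

Free-field point source: level drops by 20·log₁₀ of the distance ratio.
ΔL = −20·log₁₀(31.7/3.4) = -19.39 dB, so L₂ = 95.6 + (-19.39) = 76.2 dB SPL.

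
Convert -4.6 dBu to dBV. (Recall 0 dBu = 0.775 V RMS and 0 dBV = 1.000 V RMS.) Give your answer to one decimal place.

The offset between the scales is 20·log₁₀(0.775/1.000) = −2.214 dB.
So dBV = -4.6 − 2.214 = -6.8 dBV.

-6.8 dBV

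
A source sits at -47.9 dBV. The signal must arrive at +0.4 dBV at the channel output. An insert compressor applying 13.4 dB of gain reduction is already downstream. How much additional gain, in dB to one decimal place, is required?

61.7 dB

The required make-up gain is the shortfall in the dB sum.
G = +0.4 − (-47.9) + 13.4 = 61.7 dB.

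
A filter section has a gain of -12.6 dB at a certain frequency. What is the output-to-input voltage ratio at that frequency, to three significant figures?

0.234

Voltage ratio = 10^(dB/20).
10^(-12.6/20) = 10^(-0.6300) = 0.234.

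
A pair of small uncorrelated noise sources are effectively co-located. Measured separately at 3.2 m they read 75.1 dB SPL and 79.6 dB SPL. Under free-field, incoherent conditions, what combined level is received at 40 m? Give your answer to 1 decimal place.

Combined at 3.2 m: 10·log₁₀(10^(75.1/10)+10^(79.6/10)) = 80.92 dB SPL.
Then apply −20·log₁₀(40/3.2) = -21.94 dB → 59.0 dB SPL.

59.0 dB SPL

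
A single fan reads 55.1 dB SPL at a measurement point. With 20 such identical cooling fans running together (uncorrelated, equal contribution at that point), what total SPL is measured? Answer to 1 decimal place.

20 equal incoherent sources raise the level by 10·log₁₀(20) = 13.01 dB.
L_total = 55.1 + 13.01 = 68.1 dB SPL.

68.1 dB SPL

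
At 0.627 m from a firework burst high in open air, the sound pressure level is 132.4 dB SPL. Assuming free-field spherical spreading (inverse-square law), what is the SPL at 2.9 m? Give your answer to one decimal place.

119.1 dB SPL

For a point source in a free field, ΔL = −20·log₁₀(d₂/d₁).
ΔL = −20·log₁₀(2.9/0.627) = -13.30 dB, so L₂ = 132.4 + (-13.30) = 119.1 dB SPL.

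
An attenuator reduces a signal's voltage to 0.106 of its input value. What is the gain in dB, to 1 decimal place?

Voltage ratio → dB uses the 20·log₁₀ form:
20·log₁₀(0.106) = -19.5 dB.

-19.5 dB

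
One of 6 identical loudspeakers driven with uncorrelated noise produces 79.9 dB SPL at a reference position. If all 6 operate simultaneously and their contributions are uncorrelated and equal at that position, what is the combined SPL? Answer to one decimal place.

87.7 dB SPL

6 equal incoherent sources raise the level by 10·log₁₀(6) = 7.78 dB.
L_total = 79.9 + 7.78 = 87.7 dB SPL.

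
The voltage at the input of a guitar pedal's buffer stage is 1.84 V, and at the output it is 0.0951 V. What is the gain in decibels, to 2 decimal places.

For a voltage ratio, dB = 20·log₁₀(V₂/V₁).
20·log₁₀(0.0951/1.84) = 20·log₁₀(0.05168) = -25.73 dB.

-25.73 dB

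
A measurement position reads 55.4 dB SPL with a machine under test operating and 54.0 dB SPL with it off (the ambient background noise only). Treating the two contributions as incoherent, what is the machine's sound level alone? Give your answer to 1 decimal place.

49.8 dB SPL

Subtract intensities: L_src = 10·log₁₀(10^(L_total/10) − 10^(L_bg/10)).
L_src = 10·log₁₀(10^(55.4/10) − 10^(54.0/10)) = 10·log₁₀(95550) = 49.8 dB SPL.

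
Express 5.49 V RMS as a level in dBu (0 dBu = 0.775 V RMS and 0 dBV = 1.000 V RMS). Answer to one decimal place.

dBu = 20·log₁₀(V / 0.775 V).
20·log₁₀(5.49/0.775) = +17.0 dBu.

+17.0 dBu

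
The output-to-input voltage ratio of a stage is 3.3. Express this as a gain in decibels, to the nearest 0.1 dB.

10.4 dB

Voltage ratio → dB uses the 20·log₁₀ form:
20·log₁₀(3.3) = 10.4 dB.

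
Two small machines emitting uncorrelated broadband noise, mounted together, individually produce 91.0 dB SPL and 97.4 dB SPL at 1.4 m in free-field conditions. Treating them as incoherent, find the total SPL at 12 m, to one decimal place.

79.6 dB SPL

Combined at 1.4 m: 10·log₁₀(10^(91.0/10)+10^(97.4/10)) = 98.30 dB SPL.
Then apply −20·log₁₀(12/1.4) = -18.66 dB → 79.6 dB SPL.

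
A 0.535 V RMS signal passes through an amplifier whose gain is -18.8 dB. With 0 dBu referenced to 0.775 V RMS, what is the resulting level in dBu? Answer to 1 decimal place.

-22.0 dBu

Input level: 20·log₁₀(0.535/0.775) = -3.22 dBu.
Output: -3.22 − 18.8 = -22.0 dBu.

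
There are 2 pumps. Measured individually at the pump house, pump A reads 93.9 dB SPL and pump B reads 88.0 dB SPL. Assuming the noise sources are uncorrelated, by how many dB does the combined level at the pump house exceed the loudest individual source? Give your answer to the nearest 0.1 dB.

Incoherent sources sum as intensities:
L_total = 10·log₁₀(10^(93.9/10) + 10^(88.0/10)) = 94.89 dB SPL.
Excess over the loudest (93.9 dB): 94.89 − 93.9 = 1.0 dB.

1.0 dB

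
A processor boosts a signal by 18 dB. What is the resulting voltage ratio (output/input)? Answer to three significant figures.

Voltage ratio = 10^(dB/20).
10^(18/20) = 10^(0.9000) = 7.94.

7.94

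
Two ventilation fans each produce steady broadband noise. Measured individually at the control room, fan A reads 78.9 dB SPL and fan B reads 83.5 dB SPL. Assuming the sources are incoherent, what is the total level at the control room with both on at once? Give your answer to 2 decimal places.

Incoherent sources sum as intensities:
L_total = 10·log₁₀(10^(78.9/10) + 10^(83.5/10)) = 10·log₁₀(301500000) = 84.79 dB SPL.

84.79 dB SPL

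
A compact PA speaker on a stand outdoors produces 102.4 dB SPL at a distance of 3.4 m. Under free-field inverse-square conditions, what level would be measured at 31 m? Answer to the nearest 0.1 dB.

83.2 dB SPL

For a point source in a free field, ΔL = −20·log₁₀(d₂/d₁).
ΔL = −20·log₁₀(31/3.4) = -19.20 dB, so L₂ = 102.4 + (-19.20) = 83.2 dB SPL.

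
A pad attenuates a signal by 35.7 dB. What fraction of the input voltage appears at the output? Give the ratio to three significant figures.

Voltage ratio = 10^(dB/20).
10^(-35.7/20) = 10^(-1.785) = 0.0164.

0.0164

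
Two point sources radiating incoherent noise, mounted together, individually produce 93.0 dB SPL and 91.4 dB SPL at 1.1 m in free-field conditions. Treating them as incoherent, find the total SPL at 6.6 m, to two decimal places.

Combined at 1.1 m: 10·log₁₀(10^(93.0/10)+10^(91.4/10)) = 95.284 dB SPL.
Then apply −20·log₁₀(6.6/1.1) = -15.563 dB → 79.72 dB SPL.

79.72 dB SPL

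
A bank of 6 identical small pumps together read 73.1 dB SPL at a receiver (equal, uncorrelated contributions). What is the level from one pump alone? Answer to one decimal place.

65.3 dB SPL

6 equal incoherent sources add 10·log₁₀(6) = 7.78 dB over one source.
L_one = 73.1 − 7.78 = 65.3 dB SPL.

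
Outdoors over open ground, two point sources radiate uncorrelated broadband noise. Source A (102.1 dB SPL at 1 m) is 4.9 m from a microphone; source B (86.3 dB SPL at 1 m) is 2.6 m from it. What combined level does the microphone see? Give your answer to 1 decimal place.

88.7 dB SPL

At the listener: L_A = 102.1 − 20·log₁₀(4.9) = 88.30 dB; L_B = 86.3 − 20·log₁₀(2.6) = 78.00 dB.
Combined: 10·log₁₀(10^(88.30/10)+10^(78.00/10)) = 88.7 dB SPL.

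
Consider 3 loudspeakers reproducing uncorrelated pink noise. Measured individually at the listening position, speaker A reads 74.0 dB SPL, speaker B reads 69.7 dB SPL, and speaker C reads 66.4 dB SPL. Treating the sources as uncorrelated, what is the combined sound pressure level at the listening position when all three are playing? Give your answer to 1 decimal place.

Incoherent sources sum as intensities:
L_total = 10·log₁₀(10^(74.0/10) + 10^(69.7/10) + 10^(66.4/10)) = 10·log₁₀(38820000) = 75.9 dB SPL.

75.9 dB SPL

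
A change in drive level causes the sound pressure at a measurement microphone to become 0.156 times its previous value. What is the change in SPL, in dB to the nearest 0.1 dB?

SPL change from a pressure ratio uses the 20·log₁₀ form:
20·log₁₀(0.156) = -16.1 dB.

-16.1 dB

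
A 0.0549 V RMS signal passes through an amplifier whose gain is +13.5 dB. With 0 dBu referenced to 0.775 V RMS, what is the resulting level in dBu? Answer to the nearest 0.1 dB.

-9.5 dBu

Input level: 20·log₁₀(0.0549/0.775) = -22.99 dBu.
Output: -22.99 + 13.5 = -9.5 dBu.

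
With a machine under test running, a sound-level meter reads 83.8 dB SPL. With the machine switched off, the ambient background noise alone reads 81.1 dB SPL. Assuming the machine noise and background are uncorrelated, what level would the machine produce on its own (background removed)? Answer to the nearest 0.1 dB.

Subtract intensities: L_src = 10·log₁₀(10^(L_total/10) − 10^(L_bg/10)).
L_src = 10·log₁₀(10^(83.8/10) − 10^(81.1/10)) = 10·log₁₀(111100000) = 80.5 dB SPL.

80.5 dB SPL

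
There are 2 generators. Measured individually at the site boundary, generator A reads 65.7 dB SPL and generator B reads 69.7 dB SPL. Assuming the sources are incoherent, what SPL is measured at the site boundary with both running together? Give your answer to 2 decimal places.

Uncorrelated sources add in intensity (power), not in dB.
L_total = 10·log₁₀(10^(65.7/10) + 10^(69.7/10)) = 10·log₁₀(13050000) = 71.16 dB SPL.

71.16 dB SPL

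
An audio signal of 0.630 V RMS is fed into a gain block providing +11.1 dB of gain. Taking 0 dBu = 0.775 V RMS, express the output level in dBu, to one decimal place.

+9.3 dBu

Input level: 20·log₁₀(0.630/0.775) = -1.80 dBu.
Output: -1.80 + 11.1 = +9.3 dBu.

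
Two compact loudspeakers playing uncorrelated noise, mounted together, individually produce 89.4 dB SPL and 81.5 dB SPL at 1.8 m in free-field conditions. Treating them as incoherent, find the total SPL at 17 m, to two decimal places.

70.55 dB SPL

Combined at 1.8 m: 10·log₁₀(10^(89.4/10)+10^(81.5/10)) = 90.053 dB SPL.
Then apply −20·log₁₀(17/1.8) = -19.504 dB → 70.55 dB SPL.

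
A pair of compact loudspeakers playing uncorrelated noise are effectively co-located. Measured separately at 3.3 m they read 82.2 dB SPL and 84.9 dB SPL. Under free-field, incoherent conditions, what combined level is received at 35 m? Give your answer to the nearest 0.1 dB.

66.3 dB SPL

Combined at 3.3 m: 10·log₁₀(10^(82.2/10)+10^(84.9/10)) = 86.77 dB SPL.
Then apply −20·log₁₀(35/3.3) = -20.51 dB → 66.3 dB SPL.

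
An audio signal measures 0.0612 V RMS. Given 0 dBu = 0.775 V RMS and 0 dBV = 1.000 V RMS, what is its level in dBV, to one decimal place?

-24.3 dBV

dBV = 20·log₁₀(V / 1.000 V).
20·log₁₀(0.0612/1.000) = -24.3 dBV.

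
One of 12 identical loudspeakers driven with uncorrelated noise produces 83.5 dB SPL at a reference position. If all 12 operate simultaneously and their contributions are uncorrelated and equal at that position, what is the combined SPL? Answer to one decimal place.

12 equal incoherent sources raise the level by 10·log₁₀(12) = 10.79 dB.
L_total = 83.5 + 10.79 = 94.3 dB SPL.

94.3 dB SPL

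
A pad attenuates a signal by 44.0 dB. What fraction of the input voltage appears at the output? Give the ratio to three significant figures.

0.00631

Voltage ratio = 10^(dB/20).
10^(-44.0/20) = 10^(-2.200) = 0.00631.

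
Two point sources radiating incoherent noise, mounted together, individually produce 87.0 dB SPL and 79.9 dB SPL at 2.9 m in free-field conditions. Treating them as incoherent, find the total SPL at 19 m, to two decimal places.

71.45 dB SPL

Combined at 2.9 m: 10·log₁₀(10^(87.0/10)+10^(79.9/10)) = 87.774 dB SPL.
Then apply −20·log₁₀(19/2.9) = -16.327 dB → 71.45 dB SPL.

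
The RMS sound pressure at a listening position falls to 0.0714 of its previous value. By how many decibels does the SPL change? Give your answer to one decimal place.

SPL change from a pressure ratio uses the 20·log₁₀ form:
20·log₁₀(0.0714) = -22.9 dB.

-22.9 dB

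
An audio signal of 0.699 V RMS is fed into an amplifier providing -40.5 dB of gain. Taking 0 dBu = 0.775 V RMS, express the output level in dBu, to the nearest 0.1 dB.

-41.4 dBu

Input level: 20·log₁₀(0.699/0.775) = -0.90 dBu.
Output: -0.90 − 40.5 = -41.4 dBu.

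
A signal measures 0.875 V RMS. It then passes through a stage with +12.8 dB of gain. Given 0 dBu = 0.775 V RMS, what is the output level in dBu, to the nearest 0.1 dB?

Input level: 20·log₁₀(0.875/0.775) = 1.05 dBu.
Output: 1.05 + 12.8 = +13.9 dBu.

+13.9 dBu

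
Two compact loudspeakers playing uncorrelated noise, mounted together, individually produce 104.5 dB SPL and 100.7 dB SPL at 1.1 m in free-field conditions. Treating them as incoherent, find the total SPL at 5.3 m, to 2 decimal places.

Combined at 1.1 m: 10·log₁₀(10^(104.5/10)+10^(100.7/10)) = 106.013 dB SPL.
Then apply −20·log₁₀(5.3/1.1) = -13.658 dB → 92.36 dB SPL.

92.36 dB SPL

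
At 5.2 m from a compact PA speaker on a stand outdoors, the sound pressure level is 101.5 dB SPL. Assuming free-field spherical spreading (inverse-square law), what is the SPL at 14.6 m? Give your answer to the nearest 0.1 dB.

Inverse-square spreading gives ΔL = −20·log₁₀(d₂/d₁).
ΔL = −20·log₁₀(14.6/5.2) = -8.97 dB, so L₂ = 101.5 + (-8.97) = 92.5 dB SPL.

92.5 dB SPL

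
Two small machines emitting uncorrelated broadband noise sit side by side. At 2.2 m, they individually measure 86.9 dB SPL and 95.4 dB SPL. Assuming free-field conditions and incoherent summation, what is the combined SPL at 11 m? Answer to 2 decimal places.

Combined at 2.2 m: 10·log₁₀(10^(86.9/10)+10^(95.4/10)) = 95.974 dB SPL.
Then apply −20·log₁₀(11/2.2) = -13.979 dB → 81.99 dB SPL.

81.99 dB SPL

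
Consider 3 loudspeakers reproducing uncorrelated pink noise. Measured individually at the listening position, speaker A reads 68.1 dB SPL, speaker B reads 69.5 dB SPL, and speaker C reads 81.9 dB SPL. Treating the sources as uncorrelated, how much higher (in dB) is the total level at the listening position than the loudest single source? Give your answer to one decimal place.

Uncorrelated sources add in intensity (power), not in dB.
L_total = 10·log₁₀(10^(68.1/10) + 10^(69.5/10) + 10^(81.9/10)) = 82.31 dB SPL.
Excess over the loudest (81.9 dB): 82.31 − 81.9 = 0.4 dB.

0.4 dB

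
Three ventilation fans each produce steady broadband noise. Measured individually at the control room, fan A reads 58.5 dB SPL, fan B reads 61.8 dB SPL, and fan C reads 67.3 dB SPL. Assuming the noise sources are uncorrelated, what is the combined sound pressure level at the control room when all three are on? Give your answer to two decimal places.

68.80 dB SPL

Add the sources as powers (linear), then convert back to dB:
L_total = 10·log₁₀(10^(58.5/10) + 10^(61.8/10) + 10^(67.3/10)) = 10·log₁₀(7592000) = 68.80 dB SPL.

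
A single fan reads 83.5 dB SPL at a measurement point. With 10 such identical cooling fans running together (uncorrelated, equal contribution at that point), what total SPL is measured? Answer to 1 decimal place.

10 equal incoherent sources raise the level by 10·log₁₀(10) = 10.00 dB.
L_total = 83.5 + 10.00 = 93.5 dB SPL.

93.5 dB SPL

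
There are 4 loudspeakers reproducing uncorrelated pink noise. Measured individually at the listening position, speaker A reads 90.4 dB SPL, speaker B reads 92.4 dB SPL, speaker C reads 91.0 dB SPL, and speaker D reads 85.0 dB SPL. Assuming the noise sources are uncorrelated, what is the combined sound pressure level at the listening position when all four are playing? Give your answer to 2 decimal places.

96.44 dB SPL

Incoherent sources sum as intensities:
L_total = 10·log₁₀(10^(90.4/10) + 10^(92.4/10) + 10^(91.0/10) + 10^(85.0/10)) = 10·log₁₀(4409000000) = 96.44 dB SPL.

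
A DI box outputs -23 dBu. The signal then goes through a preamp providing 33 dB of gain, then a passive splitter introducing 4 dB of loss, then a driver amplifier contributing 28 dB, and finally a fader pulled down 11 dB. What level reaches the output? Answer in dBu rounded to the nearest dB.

+23 dBu

Gain stages sum in dB:
-23 + 33 − 4 + 28 − 11 = +23 dBu.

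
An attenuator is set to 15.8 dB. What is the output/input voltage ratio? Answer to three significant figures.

0.162

Voltage ratio = 10^(dB/20).
10^(-15.8/20) = 10^(-0.7900) = 0.162.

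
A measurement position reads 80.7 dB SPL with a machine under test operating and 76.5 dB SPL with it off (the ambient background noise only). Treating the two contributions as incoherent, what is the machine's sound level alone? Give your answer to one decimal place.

Remove the background by subtracting linear intensities:
L_src = 10·log₁₀(10^(80.7/10) − 10^(76.5/10)) = 10·log₁₀(72820000) = 78.6 dB SPL.

78.6 dB SPL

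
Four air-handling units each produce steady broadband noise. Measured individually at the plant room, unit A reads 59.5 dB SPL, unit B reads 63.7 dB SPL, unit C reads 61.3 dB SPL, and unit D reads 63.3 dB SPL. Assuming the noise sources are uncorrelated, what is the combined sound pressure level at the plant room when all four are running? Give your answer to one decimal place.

68.3 dB SPL

Add the sources as powers (linear), then convert back to dB:
L_total = 10·log₁₀(10^(59.5/10) + 10^(63.7/10) + 10^(61.3/10) + 10^(63.3/10)) = 10·log₁₀(6722000) = 68.3 dB SPL.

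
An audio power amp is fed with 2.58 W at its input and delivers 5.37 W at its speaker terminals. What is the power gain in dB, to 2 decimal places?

3.18 dB

For a power ratio, dB = 10·log₁₀(P₂/P₁).
10·log₁₀(5.37/2.58) = 10·log₁₀(2.081) = 3.18 dB.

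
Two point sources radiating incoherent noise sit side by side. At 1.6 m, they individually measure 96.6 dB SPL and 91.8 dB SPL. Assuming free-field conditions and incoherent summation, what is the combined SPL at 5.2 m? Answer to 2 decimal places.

Combined at 1.6 m: 10·log₁₀(10^(96.6/10)+10^(91.8/10)) = 97.842 dB SPL.
Then apply −20·log₁₀(5.2/1.6) = -10.238 dB → 87.60 dB SPL.

87.60 dB SPL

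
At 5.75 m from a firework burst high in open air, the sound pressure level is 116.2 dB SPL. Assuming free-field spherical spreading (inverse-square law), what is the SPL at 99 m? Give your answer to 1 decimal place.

91.5 dB SPL

For a point source in a free field, ΔL = −20·log₁₀(d₂/d₁).
ΔL = −20·log₁₀(99/5.75) = -24.72 dB, so L₂ = 116.2 + (-24.72) = 91.5 dB SPL.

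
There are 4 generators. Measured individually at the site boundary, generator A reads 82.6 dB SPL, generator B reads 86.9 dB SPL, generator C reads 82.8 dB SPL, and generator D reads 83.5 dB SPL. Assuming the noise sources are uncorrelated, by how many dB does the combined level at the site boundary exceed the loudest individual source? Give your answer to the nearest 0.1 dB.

Uncorrelated sources add in intensity (power), not in dB.
L_total = 10·log₁₀(10^(82.6/10) + 10^(86.9/10) + 10^(82.8/10) + 10^(83.5/10)) = 90.36 dB SPL.
Excess over the loudest (86.9 dB): 90.36 − 86.9 = 3.5 dB.

3.5 dB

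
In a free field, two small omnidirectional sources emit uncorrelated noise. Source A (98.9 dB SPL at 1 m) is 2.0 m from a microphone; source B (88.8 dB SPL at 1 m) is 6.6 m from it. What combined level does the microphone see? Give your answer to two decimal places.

At the listener: L_A = 98.9 − 20·log₁₀(2.0) = 92.879 dB; L_B = 88.8 − 20·log₁₀(6.6) = 72.409 dB.
Combined: 10·log₁₀(10^(92.879/10)+10^(72.409/10)) = 92.92 dB SPL.

92.92 dB SPL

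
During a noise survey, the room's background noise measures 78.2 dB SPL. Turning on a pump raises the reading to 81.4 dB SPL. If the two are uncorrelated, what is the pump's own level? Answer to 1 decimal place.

Background correction is a power subtraction:
L_src = 10·log₁₀(10^(81.4/10) − 10^(78.2/10)) = 10·log₁₀(71970000) = 78.6 dB SPL.

78.6 dB SPL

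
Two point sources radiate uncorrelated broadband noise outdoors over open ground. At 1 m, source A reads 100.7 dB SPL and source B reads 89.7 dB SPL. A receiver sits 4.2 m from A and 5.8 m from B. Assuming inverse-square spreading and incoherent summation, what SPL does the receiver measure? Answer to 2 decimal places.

At the listener: L_A = 100.7 − 20·log₁₀(4.2) = 88.235 dB; L_B = 89.7 − 20·log₁₀(5.8) = 74.431 dB.
Combined: 10·log₁₀(10^(88.235/10)+10^(74.431/10)) = 88.41 dB SPL.

88.41 dB SPL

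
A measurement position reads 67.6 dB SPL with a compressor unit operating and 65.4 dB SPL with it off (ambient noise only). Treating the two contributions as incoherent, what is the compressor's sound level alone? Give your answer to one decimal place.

63.6 dB SPL

Subtract intensities: L_src = 10·log₁₀(10^(L_total/10) − 10^(L_bg/10)).
L_src = 10·log₁₀(10^(67.6/10) − 10^(65.4/10)) = 10·log₁₀(2287000) = 63.6 dB SPL.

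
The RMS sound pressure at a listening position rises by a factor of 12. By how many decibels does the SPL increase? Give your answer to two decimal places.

21.58 dB

SPL change from a pressure ratio uses the 20·log₁₀ form:
20·log₁₀(12) = 21.58 dB.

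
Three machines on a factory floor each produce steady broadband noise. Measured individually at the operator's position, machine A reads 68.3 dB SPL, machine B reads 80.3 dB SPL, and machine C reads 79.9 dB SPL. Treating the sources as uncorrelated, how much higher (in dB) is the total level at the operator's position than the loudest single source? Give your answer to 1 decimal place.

3.0 dB

Incoherent sources sum as intensities:
L_total = 10·log₁₀(10^(68.3/10) + 10^(80.3/10) + 10^(79.9/10)) = 83.26 dB SPL.
Excess over the loudest (80.3 dB): 83.26 − 80.3 = 3.0 dB.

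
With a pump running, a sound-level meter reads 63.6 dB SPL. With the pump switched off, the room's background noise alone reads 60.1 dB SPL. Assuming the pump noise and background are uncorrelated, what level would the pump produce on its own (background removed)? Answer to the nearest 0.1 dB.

Background correction is a power subtraction:
L_src = 10·log₁₀(10^(63.6/10) − 10^(60.1/10)) = 10·log₁₀(1268000) = 61.0 dB SPL.

61.0 dB SPL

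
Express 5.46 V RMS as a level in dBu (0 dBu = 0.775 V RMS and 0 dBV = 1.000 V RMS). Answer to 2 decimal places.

+16.96 dBu

dBu = 20·log₁₀(V / 0.775 V).
20·log₁₀(5.46/0.775) = +16.96 dBu.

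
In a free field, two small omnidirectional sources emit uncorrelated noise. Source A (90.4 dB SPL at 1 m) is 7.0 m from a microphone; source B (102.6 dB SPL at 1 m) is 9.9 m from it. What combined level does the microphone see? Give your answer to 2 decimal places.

At the listener: L_A = 90.4 − 20·log₁₀(7.0) = 73.498 dB; L_B = 102.6 − 20·log₁₀(9.9) = 82.687 dB.
Combined: 10·log₁₀(10^(73.498/10)+10^(82.687/10)) = 83.18 dB SPL.

83.18 dB SPL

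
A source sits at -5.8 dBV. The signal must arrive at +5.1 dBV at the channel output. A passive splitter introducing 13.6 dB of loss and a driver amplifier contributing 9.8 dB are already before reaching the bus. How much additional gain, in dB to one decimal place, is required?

The required make-up gain is the shortfall in the dB sum.
G = +5.1 − (-5.8) + 13.6 − 9.8 = 14.7 dB.

14.7 dB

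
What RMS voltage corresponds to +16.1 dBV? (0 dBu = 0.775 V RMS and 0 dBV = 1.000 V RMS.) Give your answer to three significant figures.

V = 1.000 V × 10^(+16.1/20).
= 1.000 × 6.383 = 6.38 V.

6.38 V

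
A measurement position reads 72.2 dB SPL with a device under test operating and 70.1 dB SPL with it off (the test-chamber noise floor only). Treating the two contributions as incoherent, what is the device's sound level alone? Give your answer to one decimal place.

Background correction is a power subtraction:
L_src = 10·log₁₀(10^(72.2/10) − 10^(70.1/10)) = 10·log₁₀(6363000) = 68.0 dB SPL.

68.0 dB SPL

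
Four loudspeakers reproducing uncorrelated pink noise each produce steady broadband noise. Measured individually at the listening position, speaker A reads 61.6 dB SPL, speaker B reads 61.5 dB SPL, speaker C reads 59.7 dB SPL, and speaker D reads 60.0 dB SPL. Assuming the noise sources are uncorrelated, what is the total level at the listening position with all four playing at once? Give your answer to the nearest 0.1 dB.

Incoherent sources sum as intensities:
L_total = 10·log₁₀(10^(61.6/10) + 10^(61.5/10) + 10^(59.7/10) + 10^(60.0/10)) = 10·log₁₀(4791000) = 66.8 dB SPL.

66.8 dB SPL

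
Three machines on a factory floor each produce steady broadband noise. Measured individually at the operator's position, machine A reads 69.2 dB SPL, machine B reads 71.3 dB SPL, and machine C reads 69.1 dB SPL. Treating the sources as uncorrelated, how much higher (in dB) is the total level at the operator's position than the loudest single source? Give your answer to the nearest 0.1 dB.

3.5 dB

Uncorrelated sources add in intensity (power), not in dB.
L_total = 10·log₁₀(10^(69.2/10) + 10^(71.3/10) + 10^(69.1/10)) = 74.76 dB SPL.
Excess over the loudest (71.3 dB): 74.76 − 71.3 = 3.5 dB.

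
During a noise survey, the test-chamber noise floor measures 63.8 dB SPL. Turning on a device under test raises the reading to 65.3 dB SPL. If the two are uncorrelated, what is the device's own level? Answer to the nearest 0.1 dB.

Subtract intensities: L_src = 10·log₁₀(10^(L_total/10) − 10^(L_bg/10)).
L_src = 10·log₁₀(10^(65.3/10) − 10^(63.8/10)) = 10·log₁₀(989600) = 60.0 dB SPL.

60.0 dB SPL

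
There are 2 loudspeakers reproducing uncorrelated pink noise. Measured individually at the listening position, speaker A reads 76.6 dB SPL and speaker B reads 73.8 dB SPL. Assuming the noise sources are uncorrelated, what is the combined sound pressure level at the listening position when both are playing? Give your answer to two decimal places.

78.43 dB SPL

Incoherent sources sum as intensities:
L_total = 10·log₁₀(10^(76.6/10) + 10^(73.8/10)) = 10·log₁₀(69700000) = 78.43 dB SPL.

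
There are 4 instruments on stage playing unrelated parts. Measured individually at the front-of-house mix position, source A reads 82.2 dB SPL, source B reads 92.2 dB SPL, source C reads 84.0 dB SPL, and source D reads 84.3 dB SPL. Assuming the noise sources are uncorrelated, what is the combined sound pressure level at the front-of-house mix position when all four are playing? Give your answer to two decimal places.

Add the sources as powers (linear), then convert back to dB:
L_total = 10·log₁₀(10^(82.2/10) + 10^(92.2/10) + 10^(84.0/10) + 10^(84.3/10)) = 10·log₁₀(2346000000) = 93.70 dB SPL.

93.70 dB SPL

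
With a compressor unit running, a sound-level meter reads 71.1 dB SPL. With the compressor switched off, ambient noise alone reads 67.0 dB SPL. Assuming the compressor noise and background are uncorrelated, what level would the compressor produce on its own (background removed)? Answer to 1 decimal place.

Remove the background by subtracting linear intensities:
L_src = 10·log₁₀(10^(71.1/10) − 10^(67.0/10)) = 10·log₁₀(7871000) = 69.0 dB SPL.

69.0 dB SPL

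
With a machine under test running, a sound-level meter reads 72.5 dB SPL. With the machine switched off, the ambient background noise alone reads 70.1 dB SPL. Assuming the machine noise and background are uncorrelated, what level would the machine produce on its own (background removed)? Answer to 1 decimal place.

68.8 dB SPL

Background correction is a power subtraction:
L_src = 10·log₁₀(10^(72.5/10) − 10^(70.1/10)) = 10·log₁₀(7550000) = 68.8 dB SPL.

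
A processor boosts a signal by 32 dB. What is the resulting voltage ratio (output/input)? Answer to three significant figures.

Voltage ratio = 10^(dB/20).
10^(32/20) = 10^(1.600) = 39.8.

39.8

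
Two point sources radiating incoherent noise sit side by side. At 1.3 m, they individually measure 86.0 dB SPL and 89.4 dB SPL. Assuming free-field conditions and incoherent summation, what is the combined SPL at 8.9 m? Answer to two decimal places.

74.33 dB SPL

Combined at 1.3 m: 10·log₁₀(10^(86.0/10)+10^(89.4/10)) = 91.035 dB SPL.
Then apply −20·log₁₀(8.9/1.3) = -16.709 dB → 74.33 dB SPL.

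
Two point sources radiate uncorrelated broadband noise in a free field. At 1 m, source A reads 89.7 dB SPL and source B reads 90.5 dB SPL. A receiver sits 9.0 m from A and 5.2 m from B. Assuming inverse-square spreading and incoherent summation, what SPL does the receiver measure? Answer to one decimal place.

At the listener: L_A = 89.7 − 20·log₁₀(9.0) = 70.62 dB; L_B = 90.5 − 20·log₁₀(5.2) = 76.18 dB.
Combined: 10·log₁₀(10^(70.62/10)+10^(76.18/10)) = 77.2 dB SPL.

77.2 dB SPL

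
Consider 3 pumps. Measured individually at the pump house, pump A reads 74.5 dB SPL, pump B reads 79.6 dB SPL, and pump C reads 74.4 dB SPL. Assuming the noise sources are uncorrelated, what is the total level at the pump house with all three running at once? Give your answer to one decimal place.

Add the sources as powers (linear), then convert back to dB:
L_total = 10·log₁₀(10^(74.5/10) + 10^(79.6/10) + 10^(74.4/10)) = 10·log₁₀(146900000) = 81.7 dB SPL.

81.7 dB SPL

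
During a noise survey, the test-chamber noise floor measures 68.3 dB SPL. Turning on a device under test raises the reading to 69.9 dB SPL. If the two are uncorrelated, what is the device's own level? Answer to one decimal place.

64.8 dB SPL

Subtract intensities: L_src = 10·log₁₀(10^(L_total/10) − 10^(L_bg/10)).
L_src = 10·log₁₀(10^(69.9/10) − 10^(68.3/10)) = 10·log₁₀(3012000) = 64.8 dB SPL.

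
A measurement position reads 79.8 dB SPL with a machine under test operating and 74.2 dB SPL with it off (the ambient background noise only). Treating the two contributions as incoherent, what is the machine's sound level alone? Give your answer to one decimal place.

78.4 dB SPL

Subtract intensities: L_src = 10·log₁₀(10^(L_total/10) − 10^(L_bg/10)).
L_src = 10·log₁₀(10^(79.8/10) − 10^(74.2/10)) = 10·log₁₀(69200000) = 78.4 dB SPL.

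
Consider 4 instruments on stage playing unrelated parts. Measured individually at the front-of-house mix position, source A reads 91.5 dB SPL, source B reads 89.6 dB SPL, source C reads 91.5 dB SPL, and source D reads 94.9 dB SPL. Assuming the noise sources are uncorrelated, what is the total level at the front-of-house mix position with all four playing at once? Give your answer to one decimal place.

98.3 dB SPL

Add the sources as powers (linear), then convert back to dB:
L_total = 10·log₁₀(10^(91.5/10) + 10^(89.6/10) + 10^(91.5/10) + 10^(94.9/10)) = 10·log₁₀(6827000000) = 98.3 dB SPL.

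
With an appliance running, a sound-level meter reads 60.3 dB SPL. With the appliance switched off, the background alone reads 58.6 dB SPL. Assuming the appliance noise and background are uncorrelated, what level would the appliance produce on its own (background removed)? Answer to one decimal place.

Background correction is a power subtraction:
L_src = 10·log₁₀(10^(60.3/10) − 10^(58.6/10)) = 10·log₁₀(347100) = 55.4 dB SPL.

55.4 dB SPL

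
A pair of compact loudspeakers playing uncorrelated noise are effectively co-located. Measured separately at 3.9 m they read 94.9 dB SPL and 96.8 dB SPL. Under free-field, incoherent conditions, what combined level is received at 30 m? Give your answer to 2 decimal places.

81.24 dB SPL

Combined at 3.9 m: 10·log₁₀(10^(94.9/10)+10^(96.8/10)) = 98.963 dB SPL.
Then apply −20·log₁₀(30/3.9) = -17.721 dB → 81.24 dB SPL.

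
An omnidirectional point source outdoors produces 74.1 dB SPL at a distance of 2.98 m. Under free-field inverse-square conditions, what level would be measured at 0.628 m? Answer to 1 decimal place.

87.6 dB SPL

Free-field point source: level drops by 20·log₁₀ of the distance ratio.
ΔL = −20·log₁₀(0.628/2.98) = 13.53 dB, so L₂ = 74.1 + (13.53) = 87.6 dB SPL.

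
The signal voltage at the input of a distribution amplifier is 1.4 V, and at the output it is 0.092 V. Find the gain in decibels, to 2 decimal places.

For a voltage ratio, dB = 20·log₁₀(V₂/V₁).
20·log₁₀(0.092/1.4) = 20·log₁₀(0.06571) = -23.65 dB.

-23.65 dB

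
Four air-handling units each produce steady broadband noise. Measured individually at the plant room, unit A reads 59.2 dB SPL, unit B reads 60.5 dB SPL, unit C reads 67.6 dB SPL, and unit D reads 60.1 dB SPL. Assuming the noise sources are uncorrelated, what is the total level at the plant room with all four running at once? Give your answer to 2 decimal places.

Uncorrelated sources add in intensity (power), not in dB.
L_total = 10·log₁₀(10^(59.2/10) + 10^(60.5/10) + 10^(67.6/10) + 10^(60.1/10)) = 10·log₁₀(8731000) = 69.41 dB SPL.

69.41 dB SPL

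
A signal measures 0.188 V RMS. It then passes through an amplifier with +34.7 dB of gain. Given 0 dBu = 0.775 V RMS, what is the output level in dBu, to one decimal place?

+22.4 dBu

Input level: 20·log₁₀(0.188/0.775) = -12.30 dBu.
Output: -12.30 + 34.7 = +22.4 dBu.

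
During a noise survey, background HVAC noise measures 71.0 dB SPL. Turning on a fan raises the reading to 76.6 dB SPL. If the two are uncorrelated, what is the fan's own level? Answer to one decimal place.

75.2 dB SPL

Subtract intensities: L_src = 10·log₁₀(10^(L_total/10) − 10^(L_bg/10)).
L_src = 10·log₁₀(10^(76.6/10) − 10^(71.0/10)) = 10·log₁₀(33120000) = 75.2 dB SPL.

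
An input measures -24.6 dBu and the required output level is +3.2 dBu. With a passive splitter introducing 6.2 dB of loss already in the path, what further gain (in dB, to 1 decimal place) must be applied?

The required make-up gain is the shortfall in the dB sum.
G = +3.2 − (-24.6) + 6.2 = 34.0 dB.

34.0 dB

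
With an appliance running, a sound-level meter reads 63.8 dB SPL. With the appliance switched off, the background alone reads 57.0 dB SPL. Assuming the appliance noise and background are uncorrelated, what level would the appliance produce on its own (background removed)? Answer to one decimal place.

Remove the background by subtracting linear intensities:
L_src = 10·log₁₀(10^(63.8/10) − 10^(57.0/10)) = 10·log₁₀(1898000) = 62.8 dB SPL.

62.8 dB SPL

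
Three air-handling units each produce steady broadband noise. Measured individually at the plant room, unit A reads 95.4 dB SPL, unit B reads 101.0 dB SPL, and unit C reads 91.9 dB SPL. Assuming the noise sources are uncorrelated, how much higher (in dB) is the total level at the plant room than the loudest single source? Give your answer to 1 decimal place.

Incoherent sources sum as intensities:
L_total = 10·log₁₀(10^(95.4/10) + 10^(101.0/10) + 10^(91.9/10)) = 102.46 dB SPL.
Excess over the loudest (101.0 dB): 102.46 − 101.0 = 1.5 dB.

1.5 dB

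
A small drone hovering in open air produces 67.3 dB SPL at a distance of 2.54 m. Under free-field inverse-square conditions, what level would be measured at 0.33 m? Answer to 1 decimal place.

85.0 dB SPL

Inverse-square spreading gives ΔL = −20·log₁₀(d₂/d₁).
ΔL = −20·log₁₀(0.33/2.54) = 17.73 dB, so L₂ = 67.3 + (17.73) = 85.0 dB SPL.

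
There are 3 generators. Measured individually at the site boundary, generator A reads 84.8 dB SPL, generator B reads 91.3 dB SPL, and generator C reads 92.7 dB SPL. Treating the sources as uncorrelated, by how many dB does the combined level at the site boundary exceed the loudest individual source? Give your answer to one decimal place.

Uncorrelated sources add in intensity (power), not in dB.
L_total = 10·log₁₀(10^(84.8/10) + 10^(91.3/10) + 10^(92.7/10)) = 95.46 dB SPL.
Excess over the loudest (92.7 dB): 95.46 − 92.7 = 2.8 dB.

2.8 dB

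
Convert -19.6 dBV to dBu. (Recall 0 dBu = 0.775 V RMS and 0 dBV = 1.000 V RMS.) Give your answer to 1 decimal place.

-17.4 dBu

The offset between the scales is 20·log₁₀(0.775/1.000) = −2.214 dB.
So dBu = -19.6 + 2.214 = -17.4 dBu.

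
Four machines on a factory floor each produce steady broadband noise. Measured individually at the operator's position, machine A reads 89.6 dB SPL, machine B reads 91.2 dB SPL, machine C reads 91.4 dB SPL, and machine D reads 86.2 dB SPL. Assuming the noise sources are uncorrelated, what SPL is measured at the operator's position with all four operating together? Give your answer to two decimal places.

96.05 dB SPL

Add the sources as powers (linear), then convert back to dB:
L_total = 10·log₁₀(10^(89.6/10) + 10^(91.2/10) + 10^(91.4/10) + 10^(86.2/10)) = 10·log₁₀(4028000000) = 96.05 dB SPL.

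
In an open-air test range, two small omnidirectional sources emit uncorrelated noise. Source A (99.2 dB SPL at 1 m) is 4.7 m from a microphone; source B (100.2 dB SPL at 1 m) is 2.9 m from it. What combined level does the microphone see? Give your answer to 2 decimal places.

92.10 dB SPL

At the listener: L_A = 99.2 − 20·log₁₀(4.7) = 85.758 dB; L_B = 100.2 − 20·log₁₀(2.9) = 90.952 dB.
Combined: 10·log₁₀(10^(85.758/10)+10^(90.952/10)) = 92.10 dB SPL.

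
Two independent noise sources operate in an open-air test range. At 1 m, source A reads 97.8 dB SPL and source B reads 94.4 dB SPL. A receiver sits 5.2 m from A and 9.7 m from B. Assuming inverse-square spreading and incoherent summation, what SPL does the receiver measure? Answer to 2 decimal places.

At the listener: L_A = 97.8 − 20·log₁₀(5.2) = 83.480 dB; L_B = 94.4 − 20·log₁₀(9.7) = 74.665 dB.
Combined: 10·log₁₀(10^(83.480/10)+10^(74.665/10)) = 84.02 dB SPL.

84.02 dB SPL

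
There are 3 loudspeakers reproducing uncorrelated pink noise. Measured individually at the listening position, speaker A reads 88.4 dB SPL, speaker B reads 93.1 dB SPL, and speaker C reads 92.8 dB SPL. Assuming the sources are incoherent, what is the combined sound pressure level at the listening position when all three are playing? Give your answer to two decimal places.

Incoherent sources sum as intensities:
L_total = 10·log₁₀(10^(88.4/10) + 10^(93.1/10) + 10^(92.8/10)) = 10·log₁₀(4639000000) = 96.66 dB SPL.

96.66 dB SPL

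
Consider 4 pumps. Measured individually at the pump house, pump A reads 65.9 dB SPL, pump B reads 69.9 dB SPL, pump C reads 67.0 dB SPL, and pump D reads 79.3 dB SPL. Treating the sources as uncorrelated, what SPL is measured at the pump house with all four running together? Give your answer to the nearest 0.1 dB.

Incoherent sources sum as intensities:
L_total = 10·log₁₀(10^(65.9/10) + 10^(69.9/10) + 10^(67.0/10) + 10^(79.3/10)) = 10·log₁₀(103800000) = 80.2 dB SPL.

80.2 dB SPL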